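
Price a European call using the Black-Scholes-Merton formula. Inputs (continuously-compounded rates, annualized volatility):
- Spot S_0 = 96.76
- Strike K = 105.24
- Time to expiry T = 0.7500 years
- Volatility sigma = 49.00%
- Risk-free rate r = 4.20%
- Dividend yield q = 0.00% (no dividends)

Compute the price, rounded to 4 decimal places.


d1 = (ln(S/K) + (r - q + 0.5*sigma^2) * T) / (sigma * sqrt(T)) = 0.08843528
d2 = d1 - sigma * sqrt(T) = -0.33591716
exp(-rT) = 0.96899096; exp(-qT) = 1.00000000
C = S_0 * exp(-qT) * N(d1) - K * exp(-rT) * N(d2)
N(d1) = 0.53523464; N(d2) = 0.36846667
C = 96.7600 * 1.00000000 * 0.53523464 - 105.2400 * 0.96899096 * 0.36846667 = 14.2143

Answer: Price = 14.2143


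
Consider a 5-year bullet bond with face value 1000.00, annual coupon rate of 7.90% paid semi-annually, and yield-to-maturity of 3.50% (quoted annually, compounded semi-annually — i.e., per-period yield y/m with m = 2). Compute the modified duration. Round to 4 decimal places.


Answer: Modified duration = 4.2306

Derivation:
Coupon per period c = face * coupon_rate / m = 39.500000
Periods per year m = 2; per-period yield y/m = 0.017500
Number of cashflows N = 10
Cashflows (t years, CF_t, discount factor 1/(1+y/m)^(m*t), PV):
  t = 0.5000: CF_t = 39.500000, DF = 0.982801, PV = 38.820639
  t = 1.0000: CF_t = 39.500000, DF = 0.965898, PV = 38.152962
  t = 1.5000: CF_t = 39.500000, DF = 0.949285, PV = 37.496769
  t = 2.0000: CF_t = 39.500000, DF = 0.932959, PV = 36.851861
  t = 2.5000: CF_t = 39.500000, DF = 0.916913, PV = 36.218045
  t = 3.0000: CF_t = 39.500000, DF = 0.901143, PV = 35.595130
  t = 3.5000: CF_t = 39.500000, DF = 0.885644, PV = 34.982929
  t = 4.0000: CF_t = 39.500000, DF = 0.870412, PV = 34.381257
  t = 4.5000: CF_t = 39.500000, DF = 0.855441, PV = 33.789933
  t = 5.0000: CF_t = 1039.500000, DF = 0.840729, PV = 873.937379
Price P = sum_t PV_t = 1200.226904
First compute Macaulay numerator sum_t t * PV_t:
  t * PV_t at t = 0.5000: 19.410319
  t * PV_t at t = 1.0000: 38.152962
  t * PV_t at t = 1.5000: 56.245153
  t * PV_t at t = 2.0000: 73.703722
  t * PV_t at t = 2.5000: 90.545113
  t * PV_t at t = 3.0000: 106.785391
  t * PV_t at t = 3.5000: 122.440252
  t * PV_t at t = 4.0000: 137.525029
  t * PV_t at t = 4.5000: 152.054700
  t * PV_t at t = 5.0000: 4369.686893
Macaulay duration D = 5166.549534 / 1200.226904 = 4.304644
Modified duration = D / (1 + y/m) = 4.304644 / (1 + 0.017500) = 4.230608


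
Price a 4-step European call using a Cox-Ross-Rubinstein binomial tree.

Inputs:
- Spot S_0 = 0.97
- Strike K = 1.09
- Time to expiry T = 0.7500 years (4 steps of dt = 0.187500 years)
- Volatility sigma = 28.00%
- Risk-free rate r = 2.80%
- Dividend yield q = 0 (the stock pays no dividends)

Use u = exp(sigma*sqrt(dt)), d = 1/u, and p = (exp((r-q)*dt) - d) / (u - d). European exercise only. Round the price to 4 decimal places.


dt = T/N = 0.187500
u = exp(sigma*sqrt(dt)) = 1.128900; d = 1/u = 0.885818
p = (exp((r-q)*dt) - d) / (u - d) = 0.491381
Discount per step: exp(-r*dt) = 0.994764
Stock lattice S(k, i) with i counting down-moves:
  k=0: S(0,0) = 0.9700
  k=1: S(1,0) = 1.0950; S(1,1) = 0.8592
  k=2: S(2,0) = 1.2362; S(2,1) = 0.9700; S(2,2) = 0.7611
  k=3: S(3,0) = 1.3955; S(3,1) = 1.0950; S(3,2) = 0.8592; S(3,3) = 0.6742
  k=4: S(4,0) = 1.5754; S(4,1) = 1.2362; S(4,2) = 0.9700; S(4,3) = 0.7611; S(4,4) = 0.5972
Terminal payoffs V(N, i) = max(S_T - K, 0):
  V(4,0) = 0.485409; V(4,1) = 0.146182; V(4,2) = 0.000000; V(4,3) = 0.000000; V(4,4) = 0.000000
Backward induction: V(k, i) = exp(-r*dt) * [p * V(k+1, i) + (1-p) * V(k+1, i+1)].
  V(3,0) = exp(-r*dt) * [p*0.485409 + (1-p)*0.146182] = 0.311234
  V(3,1) = exp(-r*dt) * [p*0.146182 + (1-p)*0.000000] = 0.071455
  V(3,2) = exp(-r*dt) * [p*0.000000 + (1-p)*0.000000] = 0.000000
  V(3,3) = exp(-r*dt) * [p*0.000000 + (1-p)*0.000000] = 0.000000
  V(2,0) = exp(-r*dt) * [p*0.311234 + (1-p)*0.071455] = 0.188286
  V(2,1) = exp(-r*dt) * [p*0.071455 + (1-p)*0.000000] = 0.034928
  V(2,2) = exp(-r*dt) * [p*0.000000 + (1-p)*0.000000] = 0.000000
  V(1,0) = exp(-r*dt) * [p*0.188286 + (1-p)*0.034928] = 0.109708
  V(1,1) = exp(-r*dt) * [p*0.034928 + (1-p)*0.000000] = 0.017073
  V(0,0) = exp(-r*dt) * [p*0.109708 + (1-p)*0.017073] = 0.062264

Answer: Price = V(0,0) = 0.0623


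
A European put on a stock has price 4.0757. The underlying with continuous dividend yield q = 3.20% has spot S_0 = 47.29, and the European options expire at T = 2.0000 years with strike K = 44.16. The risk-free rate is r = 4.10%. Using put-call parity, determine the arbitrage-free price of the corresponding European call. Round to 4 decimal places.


Answer: Call price = 7.7506

Derivation:
Put-call parity: C - P = S_0 * exp(-qT) - K * exp(-rT).
S_0 * exp(-qT) = 47.2900 * 0.93800500 = 44.35825643
K * exp(-rT) = 44.1600 * 0.92127196 = 40.68336970
C = P + S*exp(-qT) - K*exp(-rT)
C = 4.0757 + 44.35825643 - 40.68336970 = 7.7506


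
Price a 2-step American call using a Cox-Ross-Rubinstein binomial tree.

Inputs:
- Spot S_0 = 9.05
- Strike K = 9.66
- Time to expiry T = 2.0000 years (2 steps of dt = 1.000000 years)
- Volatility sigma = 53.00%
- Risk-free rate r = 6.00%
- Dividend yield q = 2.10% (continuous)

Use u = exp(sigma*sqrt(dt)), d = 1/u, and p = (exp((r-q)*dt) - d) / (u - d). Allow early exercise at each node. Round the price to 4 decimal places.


dt = T/N = 1.000000
u = exp(sigma*sqrt(dt)) = 1.698932; d = 1/u = 0.588605
p = (exp((r-q)*dt) - d) / (u - d) = 0.406336
Discount per step: exp(-r*dt) = 0.941765
Stock lattice S(k, i) with i counting down-moves:
  k=0: S(0,0) = 9.0500
  k=1: S(1,0) = 15.3753; S(1,1) = 5.3269
  k=2: S(2,0) = 26.1217; S(2,1) = 9.0500; S(2,2) = 3.1354
Terminal payoffs V(N, i) = max(S_T - K, 0):
  V(2,0) = 16.461657; V(2,1) = 0.000000; V(2,2) = 0.000000
Backward induction: V(k, i) = exp(-r*dt) * [p * V(k+1, i) + (1-p) * V(k+1, i+1)]; then take max(V_cont, immediate exercise) for American.
  V(1,0) = exp(-r*dt) * [p*16.461657 + (1-p)*0.000000] = 6.299423; exercise = 5.715337; V(1,0) = max -> 6.299423
  V(1,1) = exp(-r*dt) * [p*0.000000 + (1-p)*0.000000] = 0.000000; exercise = 0.000000; V(1,1) = max -> 0.000000
  V(0,0) = exp(-r*dt) * [p*6.299423 + (1-p)*0.000000] = 2.410616; exercise = 0.000000; V(0,0) = max -> 2.410616

Answer: Price = V(0,0) = 2.4106


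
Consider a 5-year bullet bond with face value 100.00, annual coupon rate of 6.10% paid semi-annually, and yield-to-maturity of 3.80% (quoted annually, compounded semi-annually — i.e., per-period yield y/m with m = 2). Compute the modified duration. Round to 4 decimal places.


Answer: Modified duration = 4.3369

Derivation:
Coupon per period c = face * coupon_rate / m = 3.050000
Periods per year m = 2; per-period yield y/m = 0.019000
Number of cashflows N = 10
Cashflows (t years, CF_t, discount factor 1/(1+y/m)^(m*t), PV):
  t = 0.5000: CF_t = 3.050000, DF = 0.981354, PV = 2.993131
  t = 1.0000: CF_t = 3.050000, DF = 0.963056, PV = 2.937321
  t = 1.5000: CF_t = 3.050000, DF = 0.945099, PV = 2.882553
  t = 2.0000: CF_t = 3.050000, DF = 0.927477, PV = 2.828806
  t = 2.5000: CF_t = 3.050000, DF = 0.910184, PV = 2.776060
  t = 3.0000: CF_t = 3.050000, DF = 0.893213, PV = 2.724299
  t = 3.5000: CF_t = 3.050000, DF = 0.876558, PV = 2.673502
  t = 4.0000: CF_t = 3.050000, DF = 0.860214, PV = 2.623653
  t = 4.5000: CF_t = 3.050000, DF = 0.844175, PV = 2.574733
  t = 5.0000: CF_t = 103.050000, DF = 0.828434, PV = 85.370172
Price P = sum_t PV_t = 110.384230
First compute Macaulay numerator sum_t t * PV_t:
  t * PV_t at t = 0.5000: 1.496565
  t * PV_t at t = 1.0000: 2.937321
  t * PV_t at t = 1.5000: 4.323829
  t * PV_t at t = 2.0000: 5.657611
  t * PV_t at t = 2.5000: 6.940151
  t * PV_t at t = 3.0000: 8.172896
  t * PV_t at t = 3.5000: 9.357258
  t * PV_t at t = 4.0000: 10.494611
  t * PV_t at t = 4.5000: 11.586298
  t * PV_t at t = 5.0000: 426.850860
Macaulay duration D = 487.817402 / 110.384230 = 4.419267
Modified duration = D / (1 + y/m) = 4.419267 / (1 + 0.019000) = 4.336867


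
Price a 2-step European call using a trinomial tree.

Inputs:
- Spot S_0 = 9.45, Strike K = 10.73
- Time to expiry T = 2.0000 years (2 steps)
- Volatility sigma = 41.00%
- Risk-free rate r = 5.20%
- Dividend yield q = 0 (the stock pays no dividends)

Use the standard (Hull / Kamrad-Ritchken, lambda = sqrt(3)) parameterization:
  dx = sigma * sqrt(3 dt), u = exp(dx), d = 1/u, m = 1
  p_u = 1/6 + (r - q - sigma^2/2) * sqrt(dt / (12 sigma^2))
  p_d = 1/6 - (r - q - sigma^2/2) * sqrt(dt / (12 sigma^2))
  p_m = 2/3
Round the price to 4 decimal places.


Answer: Price = V(0,0) = 2.0018

Derivation:
dt = T/N = 1.000000; dx = sigma*sqrt(3*dt) = 0.710141
u = exp(dx) = 2.034278; d = 1/u = 0.491575
p_u = 0.144101, p_m = 0.666667, p_d = 0.189233
Discount per step: exp(-r*dt) = 0.949329
Stock lattice S(k, j) with j the centered position index:
  k=0: S(0,+0) = 9.4500
  k=1: S(1,-1) = 4.6454; S(1,+0) = 9.4500; S(1,+1) = 19.2239
  k=2: S(2,-2) = 2.2836; S(2,-1) = 4.6454; S(2,+0) = 9.4500; S(2,+1) = 19.2239; S(2,+2) = 39.1068
Terminal payoffs V(N, j) = max(S_T - K, 0):
  V(2,-2) = 0.000000; V(2,-1) = 0.000000; V(2,+0) = 0.000000; V(2,+1) = 8.493925; V(2,+2) = 28.376802
Backward induction: V(k, j) = exp(-r*dt) * [p_u * V(k+1, j+1) + p_m * V(k+1, j) + p_d * V(k+1, j-1)]
  V(1,-1) = exp(-r*dt) * [p_u*0.000000 + p_m*0.000000 + p_d*0.000000] = 0.000000
  V(1,+0) = exp(-r*dt) * [p_u*8.493925 + p_m*0.000000 + p_d*0.000000] = 1.161960
  V(1,+1) = exp(-r*dt) * [p_u*28.376802 + p_m*8.493925 + p_d*0.000000] = 9.257602
  V(0,+0) = exp(-r*dt) * [p_u*9.257602 + p_m*1.161960 + p_d*0.000000] = 2.001819


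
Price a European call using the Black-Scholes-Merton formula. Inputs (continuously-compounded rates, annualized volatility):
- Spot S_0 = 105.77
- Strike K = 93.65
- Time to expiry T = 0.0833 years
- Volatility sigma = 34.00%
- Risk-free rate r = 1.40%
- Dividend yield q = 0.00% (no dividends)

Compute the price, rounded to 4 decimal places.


d1 = (ln(S/K) + (r - q + 0.5*sigma^2) * T) / (sigma * sqrt(T)) = 1.30116731
d2 = d1 - sigma * sqrt(T) = 1.20303740
exp(-rT) = 0.99883448; exp(-qT) = 1.00000000
C = S_0 * exp(-qT) * N(d1) - K * exp(-rT) * N(d2)
N(d1) = 0.90339940; N(d2) = 0.88551908
C = 105.7700 * 1.00000000 * 0.90339940 - 93.6500 * 0.99883448 * 0.88551908 = 12.7203

Answer: Price = 12.7203


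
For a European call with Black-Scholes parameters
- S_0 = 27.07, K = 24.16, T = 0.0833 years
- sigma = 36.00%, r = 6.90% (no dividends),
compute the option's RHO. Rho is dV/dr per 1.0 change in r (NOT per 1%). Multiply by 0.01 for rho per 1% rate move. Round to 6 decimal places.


d1 = 1.2018339970; d2 = 1.0979317353
phi(d1) = 0.1937588351; exp(-qT) = 1.0000000000; exp(-rT) = 0.9942687864
N(d2) = 0.8638828505
Rho = K*T*exp(-rT)*N(d2) = 24.1600 * 0.0833 * 0.9942687864 * 0.8638828505 = 1.728624

Answer: Rho = 1.728624


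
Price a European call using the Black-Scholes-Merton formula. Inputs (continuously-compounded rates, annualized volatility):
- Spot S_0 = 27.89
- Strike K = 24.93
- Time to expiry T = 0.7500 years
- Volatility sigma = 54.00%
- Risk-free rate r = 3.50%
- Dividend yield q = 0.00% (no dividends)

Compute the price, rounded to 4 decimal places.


Answer: Price = 6.8316

Derivation:
d1 = (ln(S/K) + (r - q + 0.5*sigma^2) * T) / (sigma * sqrt(T)) = 0.52987134
d2 = d1 - sigma * sqrt(T) = 0.06221763
exp(-rT) = 0.97409154; exp(-qT) = 1.00000000
C = S_0 * exp(-qT) * N(d1) - K * exp(-rT) * N(d2)
N(d1) = 0.70189943; N(d2) = 0.52480524
C = 27.8900 * 1.00000000 * 0.70189943 - 24.9300 * 0.97409154 * 0.52480524 = 6.8316


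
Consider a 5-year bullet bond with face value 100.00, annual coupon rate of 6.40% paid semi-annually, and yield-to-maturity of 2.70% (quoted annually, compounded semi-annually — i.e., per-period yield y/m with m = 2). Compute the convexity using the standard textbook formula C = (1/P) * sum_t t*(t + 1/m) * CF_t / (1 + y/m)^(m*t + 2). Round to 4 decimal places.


Coupon per period c = face * coupon_rate / m = 3.200000
Periods per year m = 2; per-period yield y/m = 0.013500
Number of cashflows N = 10
Cashflows (t years, CF_t, discount factor 1/(1+y/m)^(m*t), PV):
  t = 0.5000: CF_t = 3.200000, DF = 0.986680, PV = 3.157375
  t = 1.0000: CF_t = 3.200000, DF = 0.973537, PV = 3.115319
  t = 1.5000: CF_t = 3.200000, DF = 0.960569, PV = 3.073822
  t = 2.0000: CF_t = 3.200000, DF = 0.947774, PV = 3.032878
  t = 2.5000: CF_t = 3.200000, DF = 0.935150, PV = 2.992480
  t = 3.0000: CF_t = 3.200000, DF = 0.922694, PV = 2.952619
  t = 3.5000: CF_t = 3.200000, DF = 0.910403, PV = 2.913290
  t = 4.0000: CF_t = 3.200000, DF = 0.898276, PV = 2.874484
  t = 4.5000: CF_t = 3.200000, DF = 0.886311, PV = 2.836196
  t = 5.0000: CF_t = 103.200000, DF = 0.874505, PV = 90.248952
Price P = sum_t PV_t = 117.197415
Convexity numerator sum_t t*(t + 1/m) * CF_t / (1+y/m)^(m*t + 2):
  t = 0.5000: term = 1.536911
  t = 1.0000: term = 4.549317
  t = 1.5000: term = 8.977439
  t = 2.0000: term = 14.763097
  t = 2.5000: term = 21.849674
  t = 3.0000: term = 30.182086
  t = 3.5000: term = 39.706740
  t = 4.0000: term = 50.371508
  t = 4.5000: term = 62.125688
  t = 5.0000: term = 2416.169261
Convexity = (1/P) * sum = 2650.231722 / 117.197415 = 22.613397

Answer: Convexity = 22.6134


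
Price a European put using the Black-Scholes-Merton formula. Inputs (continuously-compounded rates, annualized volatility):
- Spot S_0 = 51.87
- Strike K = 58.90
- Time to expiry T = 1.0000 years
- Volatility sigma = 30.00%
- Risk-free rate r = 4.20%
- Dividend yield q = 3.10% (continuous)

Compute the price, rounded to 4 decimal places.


d1 = (ln(S/K) + (r - q + 0.5*sigma^2) * T) / (sigma * sqrt(T)) = -0.23700167
d2 = d1 - sigma * sqrt(T) = -0.53700167
exp(-rT) = 0.95886978; exp(-qT) = 0.96947557
P = K * exp(-rT) * N(-d2) - S_0 * exp(-qT) * N(-d1)
N(-d1) = 0.59367225; N(-d2) = 0.70436677
P = 58.9000 * 0.95886978 * 0.70436677 - 51.8700 * 0.96947557 * 0.59367225 = 9.9270

Answer: Price = 9.9270


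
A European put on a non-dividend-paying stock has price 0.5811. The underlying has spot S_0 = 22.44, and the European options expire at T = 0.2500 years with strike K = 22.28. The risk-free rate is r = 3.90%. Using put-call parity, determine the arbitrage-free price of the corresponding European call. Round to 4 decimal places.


Answer: Call price = 0.9573

Derivation:
Put-call parity: C - P = S_0 * exp(-qT) - K * exp(-rT).
S_0 * exp(-qT) = 22.4400 * 1.00000000 = 22.44000000
K * exp(-rT) = 22.2800 * 0.99029738 = 22.06382556
C = P + S*exp(-qT) - K*exp(-rT)
C = 0.5811 + 22.44000000 - 22.06382556 = 0.9573


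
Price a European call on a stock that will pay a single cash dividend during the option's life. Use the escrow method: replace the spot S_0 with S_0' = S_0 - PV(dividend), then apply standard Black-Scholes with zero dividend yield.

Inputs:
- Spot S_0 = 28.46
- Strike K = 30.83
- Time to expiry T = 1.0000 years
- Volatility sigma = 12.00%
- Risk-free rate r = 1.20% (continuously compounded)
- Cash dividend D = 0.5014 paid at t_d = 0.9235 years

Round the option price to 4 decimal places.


PV(D) = D * exp(-r * t_d) = 0.5014 * 0.98897918 = 0.49587416
S_0' = S_0 - PV(D) = 28.4600 - 0.49587416 = 27.96412584
d1 = (ln(S_0'/K) + (r + sigma^2/2)*T) / (sigma*sqrt(T)) = -0.65304811
d2 = d1 - sigma*sqrt(T) = -0.77304811
exp(-rT) = 0.98807171
N(d1) = 0.25686263; N(d2) = 0.21974695
C = S_0' * N(d1) - K * exp(-rT) * N(d2) = 27.96412584 * 0.25686263 - 30.8300 * 0.98807171 * 0.21974695 = 0.4890

Answer: Price = 0.4890


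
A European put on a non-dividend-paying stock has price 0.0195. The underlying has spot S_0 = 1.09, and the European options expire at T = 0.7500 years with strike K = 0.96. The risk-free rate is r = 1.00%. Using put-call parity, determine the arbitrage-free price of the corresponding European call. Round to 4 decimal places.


Put-call parity: C - P = S_0 * exp(-qT) - K * exp(-rT).
S_0 * exp(-qT) = 1.0900 * 1.00000000 = 1.09000000
K * exp(-rT) = 0.9600 * 0.99252805 = 0.95282693
C = P + S*exp(-qT) - K*exp(-rT)
C = 0.0195 + 1.09000000 - 0.95282693 = 0.1567

Answer: Call price = 0.1567


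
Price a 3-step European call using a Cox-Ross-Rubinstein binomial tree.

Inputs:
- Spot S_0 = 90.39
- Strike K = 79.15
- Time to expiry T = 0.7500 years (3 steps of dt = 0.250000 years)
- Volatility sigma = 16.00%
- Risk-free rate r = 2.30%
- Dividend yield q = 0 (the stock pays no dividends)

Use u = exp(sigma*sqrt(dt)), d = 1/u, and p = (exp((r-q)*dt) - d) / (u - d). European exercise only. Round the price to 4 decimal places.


dt = T/N = 0.250000
u = exp(sigma*sqrt(dt)) = 1.083287; d = 1/u = 0.923116
p = (exp((r-q)*dt) - d) / (u - d) = 0.516013
Discount per step: exp(-r*dt) = 0.994266
Stock lattice S(k, i) with i counting down-moves:
  k=0: S(0,0) = 90.3900
  k=1: S(1,0) = 97.9183; S(1,1) = 83.4405
  k=2: S(2,0) = 106.0736; S(2,1) = 90.3900; S(2,2) = 77.0253
  k=3: S(3,0) = 114.9082; S(3,1) = 97.9183; S(3,2) = 83.4405; S(3,3) = 71.1033
Terminal payoffs V(N, i) = max(S_T - K, 0):
  V(3,0) = 35.758211; V(3,1) = 18.768318; V(3,2) = 4.290487; V(3,3) = 0.000000
Backward induction: V(k, i) = exp(-r*dt) * [p * V(k+1, i) + (1-p) * V(k+1, i+1)].
  V(2,0) = exp(-r*dt) * [p*35.758211 + (1-p)*18.768318] = 27.377454
  V(2,1) = exp(-r*dt) * [p*18.768318 + (1-p)*4.290487] = 11.693807
  V(2,2) = exp(-r*dt) * [p*4.290487 + (1-p)*0.000000] = 2.201254
  V(1,0) = exp(-r*dt) * [p*27.377454 + (1-p)*11.693807] = 19.673329
  V(1,1) = exp(-r*dt) * [p*11.693807 + (1-p)*2.201254] = 7.058832
  V(0,0) = exp(-r*dt) * [p*19.673329 + (1-p)*7.058832] = 13.490287

Answer: Price = V(0,0) = 13.4903


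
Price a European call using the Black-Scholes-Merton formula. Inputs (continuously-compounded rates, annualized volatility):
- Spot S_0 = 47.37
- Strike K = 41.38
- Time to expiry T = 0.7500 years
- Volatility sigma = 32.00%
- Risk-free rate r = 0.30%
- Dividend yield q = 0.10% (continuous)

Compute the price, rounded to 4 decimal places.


Answer: Price = 8.4845

Derivation:
d1 = (ln(S/K) + (r - q + 0.5*sigma^2) * T) / (sigma * sqrt(T)) = 0.63180683
d2 = d1 - sigma * sqrt(T) = 0.35467870
exp(-rT) = 0.99775253; exp(-qT) = 0.99925028
C = S_0 * exp(-qT) * N(d1) - K * exp(-rT) * N(d2)
N(d1) = 0.73624344; N(d2) = 0.63858485
C = 47.3700 * 0.99925028 * 0.73624344 - 41.3800 * 0.99775253 * 0.63858485 = 8.4845


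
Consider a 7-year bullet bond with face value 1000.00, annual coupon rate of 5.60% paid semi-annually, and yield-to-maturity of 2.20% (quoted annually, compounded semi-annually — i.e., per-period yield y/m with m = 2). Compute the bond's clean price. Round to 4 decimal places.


Answer: Price = 1219.4651

Derivation:
Coupon per period c = face * coupon_rate / m = 28.000000
Periods per year m = 2; per-period yield y/m = 0.011000
Number of cashflows N = 14
Cashflows (t years, CF_t, discount factor 1/(1+y/m)^(m*t), PV):
  t = 0.5000: CF_t = 28.000000, DF = 0.989120, PV = 27.695351
  t = 1.0000: CF_t = 28.000000, DF = 0.978358, PV = 27.394017
  t = 1.5000: CF_t = 28.000000, DF = 0.967713, PV = 27.095961
  t = 2.0000: CF_t = 28.000000, DF = 0.957184, PV = 26.801149
  t = 2.5000: CF_t = 28.000000, DF = 0.946769, PV = 26.509544
  t = 3.0000: CF_t = 28.000000, DF = 0.936468, PV = 26.221112
  t = 3.5000: CF_t = 28.000000, DF = 0.926279, PV = 25.935818
  t = 4.0000: CF_t = 28.000000, DF = 0.916201, PV = 25.653628
  t = 4.5000: CF_t = 28.000000, DF = 0.906232, PV = 25.374508
  t = 5.0000: CF_t = 28.000000, DF = 0.896372, PV = 25.098425
  t = 5.5000: CF_t = 28.000000, DF = 0.886620, PV = 24.825347
  t = 6.0000: CF_t = 28.000000, DF = 0.876973, PV = 24.555239
  t = 6.5000: CF_t = 28.000000, DF = 0.867431, PV = 24.288070
  t = 7.0000: CF_t = 1028.000000, DF = 0.857993, PV = 882.016961
Price P = sum_t PV_t = 1219.465128


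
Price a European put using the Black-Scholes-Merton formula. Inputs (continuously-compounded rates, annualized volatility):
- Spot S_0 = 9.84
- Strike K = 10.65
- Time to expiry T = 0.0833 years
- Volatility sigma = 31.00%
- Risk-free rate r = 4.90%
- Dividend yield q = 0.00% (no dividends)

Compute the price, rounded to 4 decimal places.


Answer: Price = 0.8692

Derivation:
d1 = (ln(S/K) + (r - q + 0.5*sigma^2) * T) / (sigma * sqrt(T)) = -0.79377234
d2 = d1 - sigma * sqrt(T) = -0.88324373
exp(-rT) = 0.99592662; exp(-qT) = 1.00000000
P = K * exp(-rT) * N(-d2) - S_0 * exp(-qT) * N(-d1)
N(-d1) = 0.78633601; N(-d2) = 0.81144770
P = 10.6500 * 0.99592662 * 0.81144770 - 9.8400 * 1.00000000 * 0.78633601 = 0.8692


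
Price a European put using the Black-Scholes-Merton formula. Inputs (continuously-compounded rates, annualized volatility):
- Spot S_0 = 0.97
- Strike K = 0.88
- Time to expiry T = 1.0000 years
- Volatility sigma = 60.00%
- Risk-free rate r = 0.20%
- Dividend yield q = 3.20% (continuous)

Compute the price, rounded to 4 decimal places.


d1 = (ln(S/K) + (r - q + 0.5*sigma^2) * T) / (sigma * sqrt(T)) = 0.41229027
d2 = d1 - sigma * sqrt(T) = -0.18770973
exp(-rT) = 0.99800200; exp(-qT) = 0.96850658
P = K * exp(-rT) * N(-d2) - S_0 * exp(-qT) * N(-d1)
N(-d1) = 0.34006334; N(-d2) = 0.57444790
P = 0.8800 * 0.99800200 * 0.57444790 - 0.9700 * 0.96850658 * 0.34006334 = 0.1850

Answer: Price = 0.1850


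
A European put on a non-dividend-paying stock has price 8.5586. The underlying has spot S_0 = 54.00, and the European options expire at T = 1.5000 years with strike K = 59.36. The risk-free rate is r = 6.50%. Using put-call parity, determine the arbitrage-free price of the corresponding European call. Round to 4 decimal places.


Put-call parity: C - P = S_0 * exp(-qT) - K * exp(-rT).
S_0 * exp(-qT) = 54.0000 * 1.00000000 = 54.00000000
K * exp(-rT) = 59.3600 * 0.90710234 = 53.84559499
C = P + S*exp(-qT) - K*exp(-rT)
C = 8.5586 + 54.00000000 - 53.84559499 = 8.7130

Answer: Call price = 8.7130


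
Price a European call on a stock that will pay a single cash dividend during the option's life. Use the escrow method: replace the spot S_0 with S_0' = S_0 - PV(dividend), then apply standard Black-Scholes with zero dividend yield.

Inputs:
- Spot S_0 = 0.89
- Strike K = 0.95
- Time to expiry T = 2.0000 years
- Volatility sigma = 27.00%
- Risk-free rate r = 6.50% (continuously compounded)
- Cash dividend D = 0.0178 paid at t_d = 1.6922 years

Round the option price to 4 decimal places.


Answer: Price = 0.1502

Derivation:
PV(D) = D * exp(-r * t_d) = 0.0178 * 0.89584041 = 0.01594596
S_0' = S_0 - PV(D) = 0.8900 - 0.01594596 = 0.87405404
d1 = (ln(S_0'/K) + (r + sigma^2/2)*T) / (sigma*sqrt(T)) = 0.31317031
d2 = d1 - sigma*sqrt(T) = -0.06866735
exp(-rT) = 0.87809543
N(d1) = 0.62292436; N(d2) = 0.47262720
C = S_0' * N(d1) - K * exp(-rT) * N(d2) = 0.87405404 * 0.62292436 - 0.9500 * 0.87809543 * 0.47262720 = 0.1502


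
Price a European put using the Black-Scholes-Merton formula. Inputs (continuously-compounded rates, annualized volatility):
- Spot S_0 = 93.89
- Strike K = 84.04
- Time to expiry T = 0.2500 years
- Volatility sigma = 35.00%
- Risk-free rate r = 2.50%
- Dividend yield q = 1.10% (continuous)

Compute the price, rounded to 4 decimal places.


Answer: Price = 2.3861

Derivation:
d1 = (ln(S/K) + (r - q + 0.5*sigma^2) * T) / (sigma * sqrt(T)) = 0.74082005
d2 = d1 - sigma * sqrt(T) = 0.56582005
exp(-rT) = 0.99376949; exp(-qT) = 0.99725378
P = K * exp(-rT) * N(-d2) - S_0 * exp(-qT) * N(-d1)
N(-d1) = 0.22940128; N(-d2) = 0.28575806
P = 84.0400 * 0.99376949 * 0.28575806 - 93.8900 * 0.99725378 * 0.22940128 = 2.3861


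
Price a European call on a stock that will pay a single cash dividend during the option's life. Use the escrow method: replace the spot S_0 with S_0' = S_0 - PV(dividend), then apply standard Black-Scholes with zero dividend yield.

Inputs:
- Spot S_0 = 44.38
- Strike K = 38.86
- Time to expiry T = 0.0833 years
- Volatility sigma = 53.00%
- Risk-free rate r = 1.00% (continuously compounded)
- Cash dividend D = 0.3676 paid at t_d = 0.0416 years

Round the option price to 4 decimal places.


Answer: Price = 5.9181

Derivation:
PV(D) = D * exp(-r * t_d) = 0.3676 * 0.99958409 = 0.36744711
S_0' = S_0 - PV(D) = 44.3800 - 0.36744711 = 44.01255289
d1 = (ln(S_0'/K) + (r + sigma^2/2)*T) / (sigma*sqrt(T)) = 0.89589082
d2 = d1 - sigma*sqrt(T) = 0.74292360
exp(-rT) = 0.99916735
N(d1) = 0.81484446; N(d2) = 0.77123603
C = S_0' * N(d1) - K * exp(-rT) * N(d2) = 44.01255289 * 0.81484446 - 38.8600 * 0.99916735 * 0.77123603 = 5.9181


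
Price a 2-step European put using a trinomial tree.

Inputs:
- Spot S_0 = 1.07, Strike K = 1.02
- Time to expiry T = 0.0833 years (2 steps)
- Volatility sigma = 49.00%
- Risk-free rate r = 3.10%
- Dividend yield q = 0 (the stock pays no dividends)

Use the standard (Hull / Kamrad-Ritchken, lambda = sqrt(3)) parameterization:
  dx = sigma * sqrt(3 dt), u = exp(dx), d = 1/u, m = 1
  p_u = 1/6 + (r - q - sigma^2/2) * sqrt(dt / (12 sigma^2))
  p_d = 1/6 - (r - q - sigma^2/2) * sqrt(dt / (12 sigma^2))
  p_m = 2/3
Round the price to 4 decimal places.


dt = T/N = 0.041650; dx = sigma*sqrt(3*dt) = 0.173207
u = exp(dx) = 1.189112; d = 1/u = 0.840964
p_u = 0.155960, p_m = 0.666667, p_d = 0.177373
Discount per step: exp(-r*dt) = 0.998710
Stock lattice S(k, j) with j the centered position index:
  k=0: S(0,+0) = 1.0700
  k=1: S(1,-1) = 0.8998; S(1,+0) = 1.0700; S(1,+1) = 1.2723
  k=2: S(2,-2) = 0.7567; S(2,-1) = 0.8998; S(2,+0) = 1.0700; S(2,+1) = 1.2723; S(2,+2) = 1.5130
Terminal payoffs V(N, j) = max(K - S_T, 0):
  V(2,-2) = 0.263274; V(2,-1) = 0.120169; V(2,+0) = 0.000000; V(2,+1) = 0.000000; V(2,+2) = 0.000000
Backward induction: V(k, j) = exp(-r*dt) * [p_u * V(k+1, j+1) + p_m * V(k+1, j) + p_d * V(k+1, j-1)]
  V(1,-1) = exp(-r*dt) * [p_u*0.000000 + p_m*0.120169 + p_d*0.263274] = 0.126647
  V(1,+0) = exp(-r*dt) * [p_u*0.000000 + p_m*0.000000 + p_d*0.120169] = 0.021287
  V(1,+1) = exp(-r*dt) * [p_u*0.000000 + p_m*0.000000 + p_d*0.000000] = 0.000000
  V(0,+0) = exp(-r*dt) * [p_u*0.000000 + p_m*0.021287 + p_d*0.126647] = 0.036608

Answer: Price = V(0,0) = 0.0366


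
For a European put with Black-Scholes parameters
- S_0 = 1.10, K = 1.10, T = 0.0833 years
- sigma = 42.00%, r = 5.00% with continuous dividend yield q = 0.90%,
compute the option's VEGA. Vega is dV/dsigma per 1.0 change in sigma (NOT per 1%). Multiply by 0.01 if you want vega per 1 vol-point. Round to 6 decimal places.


d1 = 0.0887842078; d2 = -0.0324350976
phi(d1) = 0.3973730166; exp(-qT) = 0.9992505810; exp(-rT) = 0.9958436616
Vega = S * exp(-qT) * phi(d1) * sqrt(T) = 1.1000 * 0.9992505810 * 0.3973730166 * 0.2886173938 = 0.126063

Answer: Vega = 0.126063


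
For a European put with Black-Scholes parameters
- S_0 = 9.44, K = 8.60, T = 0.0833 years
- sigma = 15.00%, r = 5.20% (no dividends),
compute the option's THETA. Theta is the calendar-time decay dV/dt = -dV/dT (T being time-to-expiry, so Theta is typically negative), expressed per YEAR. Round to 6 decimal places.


Answer: Theta = -0.067970

Derivation:
d1 = 2.2743489943; d2 = 2.2310563853
phi(d1) = 0.0300386556; exp(-qT) = 1.0000000000; exp(-rT) = 0.9956777678
Theta = -S*exp(-qT)*phi(d1)*sigma/(2*sqrt(T)) + r*K*exp(-rT)*N(-d2) - q*S*exp(-qT)*N(-d1)
N(-d1) = 0.0114725058; N(-d2) = 0.0128386971; sqrt(T) = 0.2886173938
Term 1 = -9.4400 * 1.0000000000 * 0.0300386556 * 0.1500 / (2 * 0.2886173938) = -0.0736870633
Term 2 = 0.0520 * 8.6000 * 0.9956777678 * 0.0128386971 = 0.0057166494
Term 3 = 0 (no dividend yield, q = 0)
Theta = -0.0736870633 + (0.0057166494) + (0.0000000000) = -0.067970


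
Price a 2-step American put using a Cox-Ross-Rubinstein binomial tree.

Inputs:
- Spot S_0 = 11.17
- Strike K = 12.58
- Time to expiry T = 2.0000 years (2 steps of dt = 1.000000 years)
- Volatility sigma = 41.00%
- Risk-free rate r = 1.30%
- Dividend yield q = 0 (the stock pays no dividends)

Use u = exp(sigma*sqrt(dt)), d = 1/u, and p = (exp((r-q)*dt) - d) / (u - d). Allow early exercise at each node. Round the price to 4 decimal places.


dt = T/N = 1.000000
u = exp(sigma*sqrt(dt)) = 1.506818; d = 1/u = 0.663650
p = (exp((r-q)*dt) - d) / (u - d) = 0.414431
Discount per step: exp(-r*dt) = 0.987084
Stock lattice S(k, i) with i counting down-moves:
  k=0: S(0,0) = 11.1700
  k=1: S(1,0) = 16.8312; S(1,1) = 7.4130
  k=2: S(2,0) = 25.3615; S(2,1) = 11.1700; S(2,2) = 4.9196
Terminal payoffs V(N, i) = max(K - S_T, 0):
  V(2,0) = 0.000000; V(2,1) = 1.410000; V(2,2) = 7.660378
Backward induction: V(k, i) = exp(-r*dt) * [p * V(k+1, i) + (1-p) * V(k+1, i+1)]; then take max(V_cont, immediate exercise) for American.
  V(1,0) = exp(-r*dt) * [p*0.000000 + (1-p)*1.410000] = 0.814989; exercise = 0.000000; V(1,0) = max -> 0.814989
  V(1,1) = exp(-r*dt) * [p*1.410000 + (1-p)*7.660378] = 5.004545; exercise = 5.167027; V(1,1) = max -> 5.167027
  V(0,0) = exp(-r*dt) * [p*0.814989 + (1-p)*5.167027] = 3.319967; exercise = 1.410000; V(0,0) = max -> 3.319967

Answer: Price = V(0,0) = 3.3200


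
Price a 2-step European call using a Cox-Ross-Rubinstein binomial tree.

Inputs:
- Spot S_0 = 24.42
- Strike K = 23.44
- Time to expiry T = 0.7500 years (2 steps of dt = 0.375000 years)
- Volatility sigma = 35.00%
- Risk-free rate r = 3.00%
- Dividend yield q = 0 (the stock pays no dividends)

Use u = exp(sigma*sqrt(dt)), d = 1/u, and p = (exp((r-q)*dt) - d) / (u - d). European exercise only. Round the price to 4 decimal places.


Answer: Price = V(0,0) = 3.5486

Derivation:
dt = T/N = 0.375000
u = exp(sigma*sqrt(dt)) = 1.239032; d = 1/u = 0.807082
p = (exp((r-q)*dt) - d) / (u - d) = 0.472813
Discount per step: exp(-r*dt) = 0.988813
Stock lattice S(k, i) with i counting down-moves:
  k=0: S(0,0) = 24.4200
  k=1: S(1,0) = 30.2572; S(1,1) = 19.7089
  k=2: S(2,0) = 37.4896; S(2,1) = 24.4200; S(2,2) = 15.9067
Terminal payoffs V(N, i) = max(S_T - K, 0):
  V(2,0) = 14.049585; V(2,1) = 0.980000; V(2,2) = 0.000000
Backward induction: V(k, i) = exp(-r*dt) * [p * V(k+1, i) + (1-p) * V(k+1, i+1)].
  V(1,0) = exp(-r*dt) * [p*14.049585 + (1-p)*0.980000] = 7.079381
  V(1,1) = exp(-r*dt) * [p*0.980000 + (1-p)*0.000000] = 0.458173
  V(0,0) = exp(-r*dt) * [p*7.079381 + (1-p)*0.458173] = 3.548621


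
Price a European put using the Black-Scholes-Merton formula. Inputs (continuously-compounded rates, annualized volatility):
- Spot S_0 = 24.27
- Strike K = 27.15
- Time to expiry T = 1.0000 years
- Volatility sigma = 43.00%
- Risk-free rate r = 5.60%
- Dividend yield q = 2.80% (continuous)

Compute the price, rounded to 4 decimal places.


Answer: Price = 5.3083

Derivation:
d1 = (ln(S/K) + (r - q + 0.5*sigma^2) * T) / (sigma * sqrt(T)) = 0.01933482
d2 = d1 - sigma * sqrt(T) = -0.41066518
exp(-rT) = 0.94553914; exp(-qT) = 0.97238837
P = K * exp(-rT) * N(-d2) - S_0 * exp(-qT) * N(-d1)
N(-d1) = 0.49228700; N(-d2) = 0.65934097
P = 27.1500 * 0.94553914 * 0.65934097 - 24.2700 * 0.97238837 * 0.49228700 = 5.3083


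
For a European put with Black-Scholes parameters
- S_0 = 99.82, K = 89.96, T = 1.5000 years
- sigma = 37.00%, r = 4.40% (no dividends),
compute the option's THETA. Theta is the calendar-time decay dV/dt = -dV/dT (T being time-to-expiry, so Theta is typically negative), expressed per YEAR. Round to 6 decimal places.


Answer: Theta = -3.385246

Derivation:
d1 = 0.6017324634; d2 = 0.1485768610
phi(d1) = 0.3328779036; exp(-qT) = 1.0000000000; exp(-rT) = 0.9361308643
Theta = -S*exp(-qT)*phi(d1)*sigma/(2*sqrt(T)) + r*K*exp(-rT)*N(-d2) - q*S*exp(-qT)*N(-d1)
N(-d1) = 0.2736761185; N(-d2) = 0.4409437663; sqrt(T) = 1.2247448714
Term 1 = -99.8200 * 1.0000000000 * 0.3328779036 * 0.3700 / (2 * 1.2247448714) = -5.0191321686
Term 2 = 0.0440 * 89.9600 * 0.9361308643 * 0.4409437663 = 1.6338865388
Term 3 = 0 (no dividend yield, q = 0)
Theta = -5.0191321686 + (1.6338865388) + (0.0000000000) = -3.385246


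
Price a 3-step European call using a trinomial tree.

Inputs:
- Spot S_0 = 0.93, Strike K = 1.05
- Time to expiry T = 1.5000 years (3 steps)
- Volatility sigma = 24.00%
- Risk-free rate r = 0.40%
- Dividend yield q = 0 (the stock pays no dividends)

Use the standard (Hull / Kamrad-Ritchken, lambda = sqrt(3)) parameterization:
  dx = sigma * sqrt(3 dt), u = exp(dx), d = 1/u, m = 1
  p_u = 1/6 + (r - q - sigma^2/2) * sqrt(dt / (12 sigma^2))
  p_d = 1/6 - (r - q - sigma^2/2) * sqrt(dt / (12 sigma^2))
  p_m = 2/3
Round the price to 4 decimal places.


Answer: Price = V(0,0) = 0.0705

Derivation:
dt = T/N = 0.500000; dx = sigma*sqrt(3*dt) = 0.293939
u = exp(dx) = 1.341702; d = 1/u = 0.745322
p_u = 0.145574, p_m = 0.666667, p_d = 0.187759
Discount per step: exp(-r*dt) = 0.998002
Stock lattice S(k, j) with j the centered position index:
  k=0: S(0,+0) = 0.9300
  k=1: S(1,-1) = 0.6931; S(1,+0) = 0.9300; S(1,+1) = 1.2478
  k=2: S(2,-2) = 0.5166; S(2,-1) = 0.6931; S(2,+0) = 0.9300; S(2,+1) = 1.2478; S(2,+2) = 1.6742
  k=3: S(3,-3) = 0.3850; S(3,-2) = 0.5166; S(3,-1) = 0.6931; S(3,+0) = 0.9300; S(3,+1) = 1.2478; S(3,+2) = 1.6742; S(3,+3) = 2.2462
Terminal payoffs V(N, j) = max(S_T - K, 0):
  V(3,-3) = 0.000000; V(3,-2) = 0.000000; V(3,-1) = 0.000000; V(3,+0) = 0.000000; V(3,+1) = 0.197783; V(3,+2) = 0.624152; V(3,+3) = 1.196213
Backward induction: V(k, j) = exp(-r*dt) * [p_u * V(k+1, j+1) + p_m * V(k+1, j) + p_d * V(k+1, j-1)]
  V(2,-2) = exp(-r*dt) * [p_u*0.000000 + p_m*0.000000 + p_d*0.000000] = 0.000000
  V(2,-1) = exp(-r*dt) * [p_u*0.000000 + p_m*0.000000 + p_d*0.000000] = 0.000000
  V(2,+0) = exp(-r*dt) * [p_u*0.197783 + p_m*0.000000 + p_d*0.000000] = 0.028734
  V(2,+1) = exp(-r*dt) * [p_u*0.624152 + p_m*0.197783 + p_d*0.000000] = 0.222270
  V(2,+2) = exp(-r*dt) * [p_u*1.196213 + p_m*0.624152 + p_d*0.197783] = 0.626121
  V(1,-1) = exp(-r*dt) * [p_u*0.028734 + p_m*0.000000 + p_d*0.000000] = 0.004175
  V(1,+0) = exp(-r*dt) * [p_u*0.222270 + p_m*0.028734 + p_d*0.000000] = 0.051410
  V(1,+1) = exp(-r*dt) * [p_u*0.626121 + p_m*0.222270 + p_d*0.028734] = 0.244233
  V(0,+0) = exp(-r*dt) * [p_u*0.244233 + p_m*0.051410 + p_d*0.004175] = 0.070470


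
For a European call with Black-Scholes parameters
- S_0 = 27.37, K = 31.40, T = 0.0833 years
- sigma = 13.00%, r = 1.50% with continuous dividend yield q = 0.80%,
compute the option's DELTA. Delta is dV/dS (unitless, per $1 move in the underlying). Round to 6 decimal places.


Answer: Delta = 0.000143

Derivation:
d1 = -3.6266641152; d2 = -3.6641843764
phi(d1) = 0.0005556984; exp(-qT) = 0.9993338220; exp(-rT) = 0.9987512803
N(d1) = 0.0001435532
Delta = exp(-qT) * N(d1) = 0.9993338220 * 0.0001435532 = 0.000143


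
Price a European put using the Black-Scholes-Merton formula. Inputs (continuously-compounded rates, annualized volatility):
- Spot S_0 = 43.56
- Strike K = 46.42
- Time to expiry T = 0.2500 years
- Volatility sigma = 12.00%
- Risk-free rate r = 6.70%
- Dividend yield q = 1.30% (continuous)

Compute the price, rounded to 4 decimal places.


Answer: Price = 2.5320

Derivation:
d1 = (ln(S/K) + (r - q + 0.5*sigma^2) * T) / (sigma * sqrt(T)) = -0.80485171
d2 = d1 - sigma * sqrt(T) = -0.86485171
exp(-rT) = 0.98338950; exp(-qT) = 0.99675528
P = K * exp(-rT) * N(-d2) - S_0 * exp(-qT) * N(-d1)
N(-d1) = 0.78954737; N(-d2) = 0.80643991
P = 46.4200 * 0.98338950 * 0.80643991 - 43.5600 * 0.99675528 * 0.78954737 = 2.5320


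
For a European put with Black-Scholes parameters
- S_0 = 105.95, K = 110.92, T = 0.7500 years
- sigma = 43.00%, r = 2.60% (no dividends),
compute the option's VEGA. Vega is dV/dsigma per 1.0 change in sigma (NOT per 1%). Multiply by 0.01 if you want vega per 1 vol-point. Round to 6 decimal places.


d1 = 0.1154581415; d2 = -0.2569327821
phi(d1) = 0.3962920560; exp(-qT) = 1.0000000000; exp(-rT) = 0.9806888952
Vega = S * exp(-qT) * phi(d1) * sqrt(T) = 105.9500 * 1.0000000000 * 0.3962920560 * 0.8660254038 = 36.361933

Answer: Vega = 36.361933


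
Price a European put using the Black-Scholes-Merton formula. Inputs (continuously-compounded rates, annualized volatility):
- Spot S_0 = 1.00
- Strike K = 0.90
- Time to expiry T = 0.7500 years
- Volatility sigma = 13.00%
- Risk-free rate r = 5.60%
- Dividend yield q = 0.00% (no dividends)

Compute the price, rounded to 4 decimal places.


Answer: Price = 0.0047

Derivation:
d1 = (ln(S/K) + (r - q + 0.5*sigma^2) * T) / (sigma * sqrt(T)) = 1.36519370
d2 = d1 - sigma * sqrt(T) = 1.25261040
exp(-rT) = 0.95886978; exp(-qT) = 1.00000000
P = K * exp(-rT) * N(-d2) - S_0 * exp(-qT) * N(-d1)
N(-d1) = 0.08609609; N(-d2) = 0.10517376
P = 0.9000 * 0.95886978 * 0.10517376 - 1.0000 * 1.00000000 * 0.08609609 = 0.0047


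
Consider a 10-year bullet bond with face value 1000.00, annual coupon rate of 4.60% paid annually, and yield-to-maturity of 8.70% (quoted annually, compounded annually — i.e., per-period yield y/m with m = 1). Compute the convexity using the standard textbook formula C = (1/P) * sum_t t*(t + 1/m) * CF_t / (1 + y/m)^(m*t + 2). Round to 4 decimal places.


Coupon per period c = face * coupon_rate / m = 46.000000
Periods per year m = 1; per-period yield y/m = 0.087000
Number of cashflows N = 10
Cashflows (t years, CF_t, discount factor 1/(1+y/m)^(m*t), PV):
  t = 1.0000: CF_t = 46.000000, DF = 0.919963, PV = 42.318307
  t = 2.0000: CF_t = 46.000000, DF = 0.846332, PV = 38.931285
  t = 3.0000: CF_t = 46.000000, DF = 0.778595, PV = 35.815350
  t = 4.0000: CF_t = 46.000000, DF = 0.716278, PV = 32.948804
  t = 5.0000: CF_t = 46.000000, DF = 0.658950, PV = 30.311687
  t = 6.0000: CF_t = 46.000000, DF = 0.606209, PV = 27.885637
  t = 7.0000: CF_t = 46.000000, DF = 0.557690, PV = 25.653760
  t = 8.0000: CF_t = 46.000000, DF = 0.513055, PV = 23.600515
  t = 9.0000: CF_t = 46.000000, DF = 0.471991, PV = 21.711605
  t = 10.0000: CF_t = 1046.000000, DF = 0.434215, PV = 454.188615
Price P = sum_t PV_t = 733.365566
Convexity numerator sum_t t*(t + 1/m) * CF_t / (1+y/m)^(m*t + 2):
  t = 1.0000: term = 71.630700
  t = 2.0000: term = 197.692824
  t = 3.0000: term = 363.740247
  t = 4.0000: term = 557.712737
  t = 5.0000: term = 769.612792
  t = 6.0000: term = 991.221628
  t = 7.0000: term = 1215.849896
  t = 8.0000: term = 1438.119209
  t = 9.0000: term = 1653.770940
  t = 10.0000: term = 42283.394069
Convexity = (1/P) * sum = 49542.745041 / 733.365566 = 67.555319

Answer: Convexity = 67.5553


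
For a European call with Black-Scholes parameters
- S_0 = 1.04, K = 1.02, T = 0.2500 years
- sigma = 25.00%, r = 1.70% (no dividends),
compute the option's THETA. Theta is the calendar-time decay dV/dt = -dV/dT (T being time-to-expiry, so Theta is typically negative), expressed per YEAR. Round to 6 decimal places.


d1 = 0.2518446869; d2 = 0.1268446869
phi(d1) = 0.3864891799; exp(-qT) = 1.0000000000; exp(-rT) = 0.9957590185
Theta = -S*exp(-qT)*phi(d1)*sigma/(2*sqrt(T)) - r*K*exp(-rT)*N(d2) + q*S*exp(-qT)*N(d1)
N(d1) = 0.5994194424; N(d2) = 0.5504683368; sqrt(T) = 0.5000000000
Term 1 = -1.0400 * 1.0000000000 * 0.3864891799 * 0.2500 / (2 * 0.5000000000) = -0.1004871868
Term 2 = -0.0170 * 1.0200 * 0.9957590185 * 0.5504683368 = -0.0095046403
Term 3 = 0 (no dividend yield, q = 0)
Theta = -0.1004871868 + (-0.0095046403) + (0.0000000000) = -0.109992

Answer: Theta = -0.109992


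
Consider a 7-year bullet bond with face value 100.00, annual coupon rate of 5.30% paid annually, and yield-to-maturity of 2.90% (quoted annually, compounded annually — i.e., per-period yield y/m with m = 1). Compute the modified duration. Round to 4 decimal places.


Coupon per period c = face * coupon_rate / m = 5.300000
Periods per year m = 1; per-period yield y/m = 0.029000
Number of cashflows N = 7
Cashflows (t years, CF_t, discount factor 1/(1+y/m)^(m*t), PV):
  t = 1.0000: CF_t = 5.300000, DF = 0.971817, PV = 5.150632
  t = 2.0000: CF_t = 5.300000, DF = 0.944429, PV = 5.005473
  t = 3.0000: CF_t = 5.300000, DF = 0.917812, PV = 4.864405
  t = 4.0000: CF_t = 5.300000, DF = 0.891946, PV = 4.727313
  t = 5.0000: CF_t = 5.300000, DF = 0.866808, PV = 4.594085
  t = 6.0000: CF_t = 5.300000, DF = 0.842379, PV = 4.464611
  t = 7.0000: CF_t = 105.300000, DF = 0.818639, PV = 86.202676
Price P = sum_t PV_t = 115.009195
First compute Macaulay numerator sum_t t * PV_t:
  t * PV_t at t = 1.0000: 5.150632
  t * PV_t at t = 2.0000: 10.010946
  t * PV_t at t = 3.0000: 14.593216
  t * PV_t at t = 4.0000: 18.909253
  t * PV_t at t = 5.0000: 22.970423
  t * PV_t at t = 6.0000: 26.787666
  t * PV_t at t = 7.0000: 603.418732
Macaulay duration D = 701.840867 / 115.009195 = 6.102476
Modified duration = D / (1 + y/m) = 6.102476 / (1 + 0.029000) = 5.930492

Answer: Modified duration = 5.9305


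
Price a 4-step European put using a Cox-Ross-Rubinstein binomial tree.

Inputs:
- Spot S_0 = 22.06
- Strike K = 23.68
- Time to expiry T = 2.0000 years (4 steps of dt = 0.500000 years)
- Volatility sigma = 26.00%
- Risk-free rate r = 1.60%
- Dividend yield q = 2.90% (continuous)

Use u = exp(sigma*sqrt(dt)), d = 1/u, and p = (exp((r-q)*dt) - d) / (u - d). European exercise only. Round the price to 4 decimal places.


dt = T/N = 0.500000
u = exp(sigma*sqrt(dt)) = 1.201833; d = 1/u = 0.832062
p = (exp((r-q)*dt) - d) / (u - d) = 0.436646
Discount per step: exp(-r*dt) = 0.992032
Stock lattice S(k, i) with i counting down-moves:
  k=0: S(0,0) = 22.0600
  k=1: S(1,0) = 26.5124; S(1,1) = 18.3553
  k=2: S(2,0) = 31.8635; S(2,1) = 22.0600; S(2,2) = 15.2728
  k=3: S(3,0) = 38.2946; S(3,1) = 26.5124; S(3,2) = 18.3553; S(3,3) = 12.7079
  k=4: S(4,0) = 46.0237; S(4,1) = 31.8635; S(4,2) = 22.0600; S(4,3) = 15.2728; S(4,4) = 10.5738
Terminal payoffs V(N, i) = max(K - S_T, 0):
  V(4,0) = 0.000000; V(4,1) = 0.000000; V(4,2) = 1.620000; V(4,3) = 8.407246; V(4,4) = 13.106245
Backward induction: V(k, i) = exp(-r*dt) * [p * V(k+1, i) + (1-p) * V(k+1, i+1)].
  V(3,0) = exp(-r*dt) * [p*0.000000 + (1-p)*0.000000] = 0.000000
  V(3,1) = exp(-r*dt) * [p*0.000000 + (1-p)*1.620000] = 0.905362
  V(3,2) = exp(-r*dt) * [p*1.620000 + (1-p)*8.407246] = 5.400249
  V(3,3) = exp(-r*dt) * [p*8.407246 + (1-p)*13.106245] = 10.966365
  V(2,0) = exp(-r*dt) * [p*0.000000 + (1-p)*0.905362] = 0.505976
  V(2,1) = exp(-r*dt) * [p*0.905362 + (1-p)*5.400249] = 3.410186
  V(2,2) = exp(-r*dt) * [p*5.400249 + (1-p)*10.966365] = 8.467930
  V(1,0) = exp(-r*dt) * [p*0.505976 + (1-p)*3.410186] = 2.125007
  V(1,1) = exp(-r*dt) * [p*3.410186 + (1-p)*8.467930] = 6.209612
  V(0,0) = exp(-r*dt) * [p*2.125007 + (1-p)*6.209612] = 4.390820

Answer: Price = V(0,0) = 4.3908
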